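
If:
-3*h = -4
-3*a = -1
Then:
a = 1/3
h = 4/3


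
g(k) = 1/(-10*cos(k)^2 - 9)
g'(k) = -20*sin(k)*cos(k)/(-10*cos(k)^2 - 9)^2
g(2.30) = -0.07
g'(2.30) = 0.06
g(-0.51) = -0.06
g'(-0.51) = 0.03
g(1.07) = -0.09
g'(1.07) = -0.07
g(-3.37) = -0.05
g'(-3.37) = 0.01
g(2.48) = -0.07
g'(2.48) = 0.04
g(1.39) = -0.11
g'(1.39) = -0.04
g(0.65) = -0.07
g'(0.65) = -0.04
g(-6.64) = -0.06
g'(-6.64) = 0.02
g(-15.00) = -0.07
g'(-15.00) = -0.05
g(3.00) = -0.05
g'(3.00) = 0.01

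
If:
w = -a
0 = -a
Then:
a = 0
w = 0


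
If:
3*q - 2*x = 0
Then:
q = 2*x/3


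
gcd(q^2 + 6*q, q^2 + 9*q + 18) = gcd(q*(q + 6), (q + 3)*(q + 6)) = q + 6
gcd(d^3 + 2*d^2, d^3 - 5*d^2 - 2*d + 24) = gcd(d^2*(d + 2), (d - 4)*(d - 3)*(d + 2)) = d + 2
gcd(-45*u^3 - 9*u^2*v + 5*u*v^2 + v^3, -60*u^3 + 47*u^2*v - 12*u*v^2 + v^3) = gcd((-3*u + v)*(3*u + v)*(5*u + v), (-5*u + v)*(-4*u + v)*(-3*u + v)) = 3*u - v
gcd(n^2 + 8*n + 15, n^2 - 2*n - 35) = n + 5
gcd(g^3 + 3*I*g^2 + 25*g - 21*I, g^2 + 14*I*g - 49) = g + 7*I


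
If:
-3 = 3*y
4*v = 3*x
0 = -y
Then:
No Solution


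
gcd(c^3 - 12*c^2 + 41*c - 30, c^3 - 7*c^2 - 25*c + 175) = c - 5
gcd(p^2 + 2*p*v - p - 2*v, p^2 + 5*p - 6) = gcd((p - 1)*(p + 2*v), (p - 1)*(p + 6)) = p - 1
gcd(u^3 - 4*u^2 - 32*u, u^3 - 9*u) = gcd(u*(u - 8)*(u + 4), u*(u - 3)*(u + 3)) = u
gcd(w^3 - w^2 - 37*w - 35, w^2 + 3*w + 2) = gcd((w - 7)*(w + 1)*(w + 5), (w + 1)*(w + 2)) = w + 1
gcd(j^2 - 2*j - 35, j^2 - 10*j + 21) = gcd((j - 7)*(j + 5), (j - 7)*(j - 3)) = j - 7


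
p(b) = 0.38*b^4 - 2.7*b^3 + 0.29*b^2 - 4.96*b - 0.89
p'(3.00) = -35.08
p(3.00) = -55.28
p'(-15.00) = -6966.16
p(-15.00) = 28488.76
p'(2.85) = -33.91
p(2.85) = -50.10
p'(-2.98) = -118.84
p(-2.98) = 117.89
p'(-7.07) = -951.10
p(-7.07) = 1952.26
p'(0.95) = -10.42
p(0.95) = -7.35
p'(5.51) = 6.59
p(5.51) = -120.82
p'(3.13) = -35.89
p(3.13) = -59.90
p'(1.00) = -10.96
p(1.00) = -7.88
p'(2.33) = -28.36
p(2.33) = -33.83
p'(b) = 1.52*b^3 - 8.1*b^2 + 0.58*b - 4.96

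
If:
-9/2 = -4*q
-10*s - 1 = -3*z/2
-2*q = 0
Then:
No Solution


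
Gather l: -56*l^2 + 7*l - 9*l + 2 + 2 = -56*l^2 - 2*l + 4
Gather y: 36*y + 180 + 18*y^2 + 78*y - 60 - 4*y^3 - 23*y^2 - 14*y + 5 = -4*y^3 - 5*y^2 + 100*y + 125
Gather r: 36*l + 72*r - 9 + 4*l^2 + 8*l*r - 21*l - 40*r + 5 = 4*l^2 + 15*l + r*(8*l + 32) - 4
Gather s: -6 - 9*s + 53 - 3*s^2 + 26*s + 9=-3*s^2 + 17*s + 56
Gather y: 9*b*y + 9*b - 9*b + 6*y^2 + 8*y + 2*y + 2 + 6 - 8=6*y^2 + y*(9*b + 10)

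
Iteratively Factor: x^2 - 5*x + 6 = (x - 3)*(x - 2)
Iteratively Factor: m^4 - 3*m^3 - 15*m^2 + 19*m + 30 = (m - 5)*(m^3 + 2*m^2 - 5*m - 6) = (m - 5)*(m - 2)*(m^2 + 4*m + 3) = (m - 5)*(m - 2)*(m + 1)*(m + 3)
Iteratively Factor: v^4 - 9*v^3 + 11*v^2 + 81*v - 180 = (v - 4)*(v^3 - 5*v^2 - 9*v + 45) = (v - 5)*(v - 4)*(v^2 - 9) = (v - 5)*(v - 4)*(v + 3)*(v - 3)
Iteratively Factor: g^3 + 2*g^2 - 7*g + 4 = (g - 1)*(g^2 + 3*g - 4) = (g - 1)*(g + 4)*(g - 1)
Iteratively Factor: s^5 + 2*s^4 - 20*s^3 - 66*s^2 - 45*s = (s + 3)*(s^4 - s^3 - 17*s^2 - 15*s) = (s + 3)^2*(s^3 - 4*s^2 - 5*s) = s*(s + 3)^2*(s^2 - 4*s - 5) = s*(s - 5)*(s + 3)^2*(s + 1)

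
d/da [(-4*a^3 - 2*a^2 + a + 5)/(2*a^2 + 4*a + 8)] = (-4*a^4 - 16*a^3 - 53*a^2 - 26*a - 6)/(2*(a^4 + 4*a^3 + 12*a^2 + 16*a + 16))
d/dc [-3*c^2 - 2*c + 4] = -6*c - 2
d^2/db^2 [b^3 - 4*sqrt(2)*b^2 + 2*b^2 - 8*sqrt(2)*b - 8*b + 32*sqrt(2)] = 6*b - 8*sqrt(2) + 4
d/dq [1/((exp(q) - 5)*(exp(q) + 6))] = (-2*exp(q) - 1)*exp(q)/(exp(4*q) + 2*exp(3*q) - 59*exp(2*q) - 60*exp(q) + 900)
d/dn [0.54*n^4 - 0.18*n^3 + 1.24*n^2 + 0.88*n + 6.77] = 2.16*n^3 - 0.54*n^2 + 2.48*n + 0.88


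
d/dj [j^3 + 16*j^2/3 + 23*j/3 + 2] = 3*j^2 + 32*j/3 + 23/3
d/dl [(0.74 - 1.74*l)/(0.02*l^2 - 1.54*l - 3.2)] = (0.0348*l^2 - 0.0295999999999998*l + 6.7076)/(0.0004*l^4 - 0.0616*l^3 + 2.2436*l^2 + 9.856*l + 10.24)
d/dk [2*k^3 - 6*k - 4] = 6*k^2 - 6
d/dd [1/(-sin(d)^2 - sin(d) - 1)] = (2*sin(d) + 1)*cos(d)/(sin(d)^2 + sin(d) + 1)^2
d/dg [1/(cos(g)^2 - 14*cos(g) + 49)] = 2*sin(g)/(cos(g) - 7)^3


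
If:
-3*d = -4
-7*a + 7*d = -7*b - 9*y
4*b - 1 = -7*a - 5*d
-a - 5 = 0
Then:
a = -5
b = 22/3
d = 4/3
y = -287/27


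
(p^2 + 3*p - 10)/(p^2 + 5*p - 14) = (p + 5)/(p + 7)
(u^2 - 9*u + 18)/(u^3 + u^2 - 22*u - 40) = (u^2 - 9*u + 18)/(u^3 + u^2 - 22*u - 40)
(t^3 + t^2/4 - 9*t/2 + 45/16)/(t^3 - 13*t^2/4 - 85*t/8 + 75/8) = (t - 3/2)/(t - 5)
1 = 1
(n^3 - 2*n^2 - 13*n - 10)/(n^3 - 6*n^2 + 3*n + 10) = (n + 2)/(n - 2)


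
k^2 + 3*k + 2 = (k + 1)*(k + 2)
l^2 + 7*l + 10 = (l + 2)*(l + 5)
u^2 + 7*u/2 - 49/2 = (u - 7/2)*(u + 7)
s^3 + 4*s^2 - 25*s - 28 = (s - 4)*(s + 1)*(s + 7)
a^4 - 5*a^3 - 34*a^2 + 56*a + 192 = (a - 8)*(a - 3)*(a + 2)*(a + 4)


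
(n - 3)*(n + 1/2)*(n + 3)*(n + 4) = n^4 + 9*n^3/2 - 7*n^2 - 81*n/2 - 18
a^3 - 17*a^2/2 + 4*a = a*(a - 8)*(a - 1/2)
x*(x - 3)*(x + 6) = x^3 + 3*x^2 - 18*x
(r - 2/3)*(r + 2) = r^2 + 4*r/3 - 4/3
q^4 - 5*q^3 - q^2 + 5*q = q*(q - 5)*(q - 1)*(q + 1)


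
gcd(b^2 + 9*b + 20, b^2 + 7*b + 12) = b + 4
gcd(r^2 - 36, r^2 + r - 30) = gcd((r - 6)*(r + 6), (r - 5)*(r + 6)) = r + 6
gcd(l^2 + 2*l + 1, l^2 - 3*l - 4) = l + 1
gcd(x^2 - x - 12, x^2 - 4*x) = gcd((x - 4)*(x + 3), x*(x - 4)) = x - 4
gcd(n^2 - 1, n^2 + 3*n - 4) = n - 1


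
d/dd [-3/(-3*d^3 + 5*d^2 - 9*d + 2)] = 3*(-9*d^2 + 10*d - 9)/(3*d^3 - 5*d^2 + 9*d - 2)^2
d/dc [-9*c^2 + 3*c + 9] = 3 - 18*c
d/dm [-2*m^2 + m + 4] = 1 - 4*m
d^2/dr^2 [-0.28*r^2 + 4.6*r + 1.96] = -0.560000000000000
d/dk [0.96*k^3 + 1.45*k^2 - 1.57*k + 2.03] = 2.88*k^2 + 2.9*k - 1.57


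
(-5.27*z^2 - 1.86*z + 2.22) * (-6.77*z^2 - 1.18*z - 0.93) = 35.6779*z^4 + 18.8108*z^3 - 7.9335*z^2 - 0.8898*z - 2.0646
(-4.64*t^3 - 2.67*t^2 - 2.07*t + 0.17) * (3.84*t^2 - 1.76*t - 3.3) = -17.8176*t^5 - 2.0864*t^4 + 12.0624*t^3 + 13.107*t^2 + 6.5318*t - 0.561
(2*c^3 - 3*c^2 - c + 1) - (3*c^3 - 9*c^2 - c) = -c^3 + 6*c^2 + 1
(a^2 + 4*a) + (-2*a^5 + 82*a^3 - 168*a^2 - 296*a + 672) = -2*a^5 + 82*a^3 - 167*a^2 - 292*a + 672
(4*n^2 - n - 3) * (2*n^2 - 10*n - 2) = 8*n^4 - 42*n^3 - 4*n^2 + 32*n + 6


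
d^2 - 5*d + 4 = (d - 4)*(d - 1)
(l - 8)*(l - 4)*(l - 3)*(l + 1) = l^4 - 14*l^3 + 53*l^2 - 28*l - 96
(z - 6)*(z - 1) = z^2 - 7*z + 6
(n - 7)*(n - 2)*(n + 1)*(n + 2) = n^4 - 6*n^3 - 11*n^2 + 24*n + 28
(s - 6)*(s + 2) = s^2 - 4*s - 12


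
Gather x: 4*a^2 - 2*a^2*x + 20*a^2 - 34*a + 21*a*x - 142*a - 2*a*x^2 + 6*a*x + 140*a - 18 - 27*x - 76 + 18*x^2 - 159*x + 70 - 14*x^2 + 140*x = 24*a^2 - 36*a + x^2*(4 - 2*a) + x*(-2*a^2 + 27*a - 46) - 24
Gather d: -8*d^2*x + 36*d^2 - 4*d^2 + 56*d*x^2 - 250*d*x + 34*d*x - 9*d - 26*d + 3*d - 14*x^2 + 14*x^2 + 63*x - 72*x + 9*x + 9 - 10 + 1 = d^2*(32 - 8*x) + d*(56*x^2 - 216*x - 32)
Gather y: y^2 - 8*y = y^2 - 8*y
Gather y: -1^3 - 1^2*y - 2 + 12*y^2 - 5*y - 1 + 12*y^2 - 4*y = 24*y^2 - 10*y - 4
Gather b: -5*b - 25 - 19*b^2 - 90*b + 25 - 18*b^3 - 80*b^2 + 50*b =-18*b^3 - 99*b^2 - 45*b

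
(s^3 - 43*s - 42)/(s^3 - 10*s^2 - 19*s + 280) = (s^2 + 7*s + 6)/(s^2 - 3*s - 40)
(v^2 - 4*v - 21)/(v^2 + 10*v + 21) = (v - 7)/(v + 7)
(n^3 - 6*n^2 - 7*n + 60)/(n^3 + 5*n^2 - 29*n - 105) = (n - 4)/(n + 7)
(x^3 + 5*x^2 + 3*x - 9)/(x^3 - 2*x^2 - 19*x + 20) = (x^2 + 6*x + 9)/(x^2 - x - 20)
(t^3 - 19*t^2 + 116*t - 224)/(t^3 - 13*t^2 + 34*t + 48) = (t^2 - 11*t + 28)/(t^2 - 5*t - 6)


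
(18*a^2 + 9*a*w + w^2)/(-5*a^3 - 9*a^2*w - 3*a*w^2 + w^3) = (18*a^2 + 9*a*w + w^2)/(-5*a^3 - 9*a^2*w - 3*a*w^2 + w^3)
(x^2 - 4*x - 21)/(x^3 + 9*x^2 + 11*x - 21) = (x - 7)/(x^2 + 6*x - 7)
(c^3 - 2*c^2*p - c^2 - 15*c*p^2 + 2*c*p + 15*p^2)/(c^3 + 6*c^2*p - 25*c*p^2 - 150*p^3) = (c^2 + 3*c*p - c - 3*p)/(c^2 + 11*c*p + 30*p^2)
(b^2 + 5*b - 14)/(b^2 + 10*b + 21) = (b - 2)/(b + 3)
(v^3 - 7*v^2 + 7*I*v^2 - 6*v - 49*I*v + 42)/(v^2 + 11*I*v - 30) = (v^2 + v*(-7 + I) - 7*I)/(v + 5*I)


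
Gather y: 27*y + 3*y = 30*y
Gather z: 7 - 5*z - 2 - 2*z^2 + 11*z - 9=-2*z^2 + 6*z - 4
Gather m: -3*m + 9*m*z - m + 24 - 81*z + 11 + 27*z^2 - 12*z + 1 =m*(9*z - 4) + 27*z^2 - 93*z + 36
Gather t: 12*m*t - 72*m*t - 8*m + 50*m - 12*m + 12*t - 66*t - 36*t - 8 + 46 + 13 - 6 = 30*m + t*(-60*m - 90) + 45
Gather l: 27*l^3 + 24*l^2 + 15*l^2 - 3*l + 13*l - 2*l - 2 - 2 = 27*l^3 + 39*l^2 + 8*l - 4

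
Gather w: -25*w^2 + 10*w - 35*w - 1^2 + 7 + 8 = -25*w^2 - 25*w + 14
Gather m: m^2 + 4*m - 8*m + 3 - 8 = m^2 - 4*m - 5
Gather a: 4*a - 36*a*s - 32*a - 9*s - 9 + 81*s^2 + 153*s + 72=a*(-36*s - 28) + 81*s^2 + 144*s + 63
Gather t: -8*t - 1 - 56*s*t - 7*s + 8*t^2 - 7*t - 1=-7*s + 8*t^2 + t*(-56*s - 15) - 2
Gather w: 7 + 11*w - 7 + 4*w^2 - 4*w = 4*w^2 + 7*w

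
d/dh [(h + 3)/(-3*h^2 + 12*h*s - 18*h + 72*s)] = (-h^2 + 4*h*s - 6*h + 24*s + 2*(h + 3)*(h - 2*s + 3))/(3*(h^2 - 4*h*s + 6*h - 24*s)^2)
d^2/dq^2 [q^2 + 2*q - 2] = 2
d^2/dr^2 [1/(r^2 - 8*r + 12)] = 2*(-r^2 + 8*r + 4*(r - 4)^2 - 12)/(r^2 - 8*r + 12)^3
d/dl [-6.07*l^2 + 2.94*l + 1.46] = 2.94 - 12.14*l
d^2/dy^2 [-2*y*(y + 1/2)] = -4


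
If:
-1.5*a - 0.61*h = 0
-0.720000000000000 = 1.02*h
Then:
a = 0.29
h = -0.71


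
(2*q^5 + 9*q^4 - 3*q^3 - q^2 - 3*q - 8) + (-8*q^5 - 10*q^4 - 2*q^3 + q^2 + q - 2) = -6*q^5 - q^4 - 5*q^3 - 2*q - 10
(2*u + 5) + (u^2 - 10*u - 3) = u^2 - 8*u + 2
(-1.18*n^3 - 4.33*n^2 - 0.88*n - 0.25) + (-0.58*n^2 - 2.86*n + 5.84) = -1.18*n^3 - 4.91*n^2 - 3.74*n + 5.59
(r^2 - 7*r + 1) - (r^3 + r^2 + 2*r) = -r^3 - 9*r + 1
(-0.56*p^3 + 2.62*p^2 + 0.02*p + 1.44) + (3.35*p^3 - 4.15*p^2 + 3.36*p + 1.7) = 2.79*p^3 - 1.53*p^2 + 3.38*p + 3.14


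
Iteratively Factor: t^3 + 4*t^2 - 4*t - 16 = (t + 2)*(t^2 + 2*t - 8) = (t - 2)*(t + 2)*(t + 4)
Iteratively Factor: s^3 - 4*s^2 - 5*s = (s)*(s^2 - 4*s - 5) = s*(s + 1)*(s - 5)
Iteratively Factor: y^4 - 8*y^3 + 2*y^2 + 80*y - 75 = (y + 3)*(y^3 - 11*y^2 + 35*y - 25) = (y - 5)*(y + 3)*(y^2 - 6*y + 5) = (y - 5)^2*(y + 3)*(y - 1)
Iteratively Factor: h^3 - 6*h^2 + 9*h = (h - 3)*(h^2 - 3*h) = (h - 3)^2*(h)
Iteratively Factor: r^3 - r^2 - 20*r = (r + 4)*(r^2 - 5*r) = (r - 5)*(r + 4)*(r)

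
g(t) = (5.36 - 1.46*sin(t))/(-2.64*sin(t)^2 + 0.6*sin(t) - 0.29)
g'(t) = (5.36 - 1.46*sin(t))*(5.28*sin(t)*cos(t) - 0.6*cos(t))/(-2.64*sin(t)^2 + 0.6*sin(t) - 0.29)^2 - 1.46*cos(t)/(-2.64*sin(t)^2 + 0.6*sin(t) - 0.29) = (-3.8544*sin(t)^2 + 28.3008*sin(t) - 2.7926)*cos(t)/(6.9696*sin(t)^4 - 3.168*sin(t)^3 + 1.8912*sin(t)^2 - 0.348*sin(t) + 0.0841)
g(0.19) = -18.77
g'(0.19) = 32.33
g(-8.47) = -2.58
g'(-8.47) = 2.55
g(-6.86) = -4.39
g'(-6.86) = -8.26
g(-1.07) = -2.33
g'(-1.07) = -1.81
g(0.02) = -19.10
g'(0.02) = -28.61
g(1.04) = -2.36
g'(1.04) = 3.15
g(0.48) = -8.14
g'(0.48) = 25.29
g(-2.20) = -2.62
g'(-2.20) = 2.65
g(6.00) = -8.69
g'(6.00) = -23.98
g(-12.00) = -6.29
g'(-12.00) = 17.96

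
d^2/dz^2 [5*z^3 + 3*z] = 30*z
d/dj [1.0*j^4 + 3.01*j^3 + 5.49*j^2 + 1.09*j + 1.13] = 4.0*j^3 + 9.03*j^2 + 10.98*j + 1.09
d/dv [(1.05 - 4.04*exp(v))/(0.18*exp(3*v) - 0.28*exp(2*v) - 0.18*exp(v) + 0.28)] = (1.4544*exp(3*v) - 1.6982*exp(2*v) + 0.588*exp(v) - 0.9422)*exp(v)/(0.0324*exp(6*v) - 0.1008*exp(5*v) + 0.0136*exp(4*v) + 0.2016*exp(3*v) - 0.1244*exp(2*v) - 0.1008*exp(v) + 0.0784)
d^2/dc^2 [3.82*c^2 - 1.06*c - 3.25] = 7.64000000000000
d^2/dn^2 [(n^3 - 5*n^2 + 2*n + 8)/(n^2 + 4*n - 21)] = 2*(59*n^3 - 543*n^2 + 1545*n - 1741)/(n^6 + 12*n^5 - 15*n^4 - 440*n^3 + 315*n^2 + 5292*n - 9261)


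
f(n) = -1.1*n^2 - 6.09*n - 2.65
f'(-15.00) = 26.91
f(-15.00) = -158.80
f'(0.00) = -6.09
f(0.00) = -2.65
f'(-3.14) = 0.82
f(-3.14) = 5.63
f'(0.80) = -7.85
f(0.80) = -8.23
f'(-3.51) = 1.63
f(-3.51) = 5.17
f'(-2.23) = -1.18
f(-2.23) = 5.46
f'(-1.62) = -2.53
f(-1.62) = 4.33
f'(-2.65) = -0.26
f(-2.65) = 5.76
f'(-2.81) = 0.09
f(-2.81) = 5.78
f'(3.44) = -13.66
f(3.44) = -36.62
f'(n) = -2.2*n - 6.09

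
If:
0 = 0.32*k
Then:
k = 0.00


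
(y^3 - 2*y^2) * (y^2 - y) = y^5 - 3*y^4 + 2*y^3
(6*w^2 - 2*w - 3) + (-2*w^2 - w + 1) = 4*w^2 - 3*w - 2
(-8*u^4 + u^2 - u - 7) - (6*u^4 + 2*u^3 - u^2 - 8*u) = -14*u^4 - 2*u^3 + 2*u^2 + 7*u - 7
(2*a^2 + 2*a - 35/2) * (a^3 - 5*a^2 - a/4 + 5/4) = 2*a^5 - 8*a^4 - 28*a^3 + 179*a^2/2 + 55*a/8 - 175/8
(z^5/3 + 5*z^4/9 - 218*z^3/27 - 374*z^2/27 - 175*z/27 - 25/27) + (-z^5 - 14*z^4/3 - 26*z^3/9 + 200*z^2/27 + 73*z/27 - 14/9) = -2*z^5/3 - 37*z^4/9 - 296*z^3/27 - 58*z^2/9 - 34*z/9 - 67/27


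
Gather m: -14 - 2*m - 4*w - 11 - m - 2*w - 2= -3*m - 6*w - 27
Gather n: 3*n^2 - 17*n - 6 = 3*n^2 - 17*n - 6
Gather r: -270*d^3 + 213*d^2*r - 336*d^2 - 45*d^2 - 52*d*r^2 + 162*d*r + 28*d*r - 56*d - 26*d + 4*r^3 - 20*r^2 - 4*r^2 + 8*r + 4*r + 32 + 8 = -270*d^3 - 381*d^2 - 82*d + 4*r^3 + r^2*(-52*d - 24) + r*(213*d^2 + 190*d + 12) + 40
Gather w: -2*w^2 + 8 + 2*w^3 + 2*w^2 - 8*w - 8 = 2*w^3 - 8*w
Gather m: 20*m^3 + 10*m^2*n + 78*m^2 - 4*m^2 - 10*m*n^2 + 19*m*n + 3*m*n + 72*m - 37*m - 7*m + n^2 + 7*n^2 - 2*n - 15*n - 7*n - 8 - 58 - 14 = 20*m^3 + m^2*(10*n + 74) + m*(-10*n^2 + 22*n + 28) + 8*n^2 - 24*n - 80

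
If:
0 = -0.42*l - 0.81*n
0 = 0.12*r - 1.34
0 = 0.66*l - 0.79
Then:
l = 1.20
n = -0.62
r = 11.17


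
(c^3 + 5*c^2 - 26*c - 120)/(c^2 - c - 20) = c + 6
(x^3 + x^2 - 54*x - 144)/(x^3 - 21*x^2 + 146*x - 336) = (x^2 + 9*x + 18)/(x^2 - 13*x + 42)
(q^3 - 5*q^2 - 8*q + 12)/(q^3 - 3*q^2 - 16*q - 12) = (q - 1)/(q + 1)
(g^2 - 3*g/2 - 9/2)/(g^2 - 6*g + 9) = (g + 3/2)/(g - 3)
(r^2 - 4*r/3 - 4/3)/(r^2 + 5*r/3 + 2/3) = (r - 2)/(r + 1)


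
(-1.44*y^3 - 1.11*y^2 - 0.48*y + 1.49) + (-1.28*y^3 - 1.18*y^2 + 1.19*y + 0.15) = -2.72*y^3 - 2.29*y^2 + 0.71*y + 1.64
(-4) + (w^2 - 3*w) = w^2 - 3*w - 4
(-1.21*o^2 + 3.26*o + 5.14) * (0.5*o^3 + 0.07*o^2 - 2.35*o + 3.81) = -0.605*o^5 + 1.5453*o^4 + 5.6417*o^3 - 11.9113*o^2 + 0.3416*o + 19.5834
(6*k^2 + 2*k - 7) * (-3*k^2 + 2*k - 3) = -18*k^4 + 6*k^3 + 7*k^2 - 20*k + 21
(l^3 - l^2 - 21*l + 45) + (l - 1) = l^3 - l^2 - 20*l + 44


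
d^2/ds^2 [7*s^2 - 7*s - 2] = 14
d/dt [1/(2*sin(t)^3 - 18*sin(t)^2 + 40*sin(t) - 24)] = (-3*sin(t)^2 + 18*sin(t) - 20)*cos(t)/(2*(sin(t)^3 - 9*sin(t)^2 + 20*sin(t) - 12)^2)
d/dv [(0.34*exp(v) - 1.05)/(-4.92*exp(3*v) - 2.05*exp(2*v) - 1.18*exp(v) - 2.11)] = (3.3456*exp(3*v) - 14.801*exp(2*v) - 4.305*exp(v) - 1.9564)*exp(v)/(24.2064*exp(6*v) + 20.172*exp(5*v) + 15.8137*exp(4*v) + 25.6004*exp(3*v) + 10.0434*exp(2*v) + 4.9796*exp(v) + 4.4521)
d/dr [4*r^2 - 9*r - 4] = 8*r - 9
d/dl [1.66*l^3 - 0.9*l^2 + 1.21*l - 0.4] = 4.98*l^2 - 1.8*l + 1.21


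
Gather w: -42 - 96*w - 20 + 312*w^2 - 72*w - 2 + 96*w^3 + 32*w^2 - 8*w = 96*w^3 + 344*w^2 - 176*w - 64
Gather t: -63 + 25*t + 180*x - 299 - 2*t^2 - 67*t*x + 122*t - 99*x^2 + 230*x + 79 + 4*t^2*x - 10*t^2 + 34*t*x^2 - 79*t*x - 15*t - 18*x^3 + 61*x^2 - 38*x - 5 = t^2*(4*x - 12) + t*(34*x^2 - 146*x + 132) - 18*x^3 - 38*x^2 + 372*x - 288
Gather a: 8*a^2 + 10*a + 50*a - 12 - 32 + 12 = 8*a^2 + 60*a - 32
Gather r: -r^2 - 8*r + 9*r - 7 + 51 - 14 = -r^2 + r + 30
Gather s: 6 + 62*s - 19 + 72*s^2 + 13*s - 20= 72*s^2 + 75*s - 33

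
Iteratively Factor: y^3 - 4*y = (y - 2)*(y^2 + 2*y) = (y - 2)*(y + 2)*(y)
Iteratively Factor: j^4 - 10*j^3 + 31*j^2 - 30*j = (j - 2)*(j^3 - 8*j^2 + 15*j) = (j - 5)*(j - 2)*(j^2 - 3*j) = j*(j - 5)*(j - 2)*(j - 3)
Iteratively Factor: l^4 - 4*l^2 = (l)*(l^3 - 4*l) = l*(l - 2)*(l^2 + 2*l) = l*(l - 2)*(l + 2)*(l)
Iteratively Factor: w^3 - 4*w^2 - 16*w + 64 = (w + 4)*(w^2 - 8*w + 16) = (w - 4)*(w + 4)*(w - 4)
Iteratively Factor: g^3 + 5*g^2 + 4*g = (g + 1)*(g^2 + 4*g) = g*(g + 1)*(g + 4)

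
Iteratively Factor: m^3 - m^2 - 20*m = (m + 4)*(m^2 - 5*m) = m*(m + 4)*(m - 5)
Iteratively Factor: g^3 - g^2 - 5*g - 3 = (g - 3)*(g^2 + 2*g + 1) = (g - 3)*(g + 1)*(g + 1)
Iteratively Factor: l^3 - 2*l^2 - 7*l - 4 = (l - 4)*(l^2 + 2*l + 1) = (l - 4)*(l + 1)*(l + 1)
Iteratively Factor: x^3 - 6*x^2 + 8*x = (x - 4)*(x^2 - 2*x) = x*(x - 4)*(x - 2)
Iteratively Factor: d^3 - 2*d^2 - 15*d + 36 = (d - 3)*(d^2 + d - 12) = (d - 3)*(d + 4)*(d - 3)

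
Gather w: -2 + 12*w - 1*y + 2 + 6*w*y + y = w*(6*y + 12)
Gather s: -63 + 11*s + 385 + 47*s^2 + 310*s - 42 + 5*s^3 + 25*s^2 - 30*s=5*s^3 + 72*s^2 + 291*s + 280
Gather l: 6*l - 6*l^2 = -6*l^2 + 6*l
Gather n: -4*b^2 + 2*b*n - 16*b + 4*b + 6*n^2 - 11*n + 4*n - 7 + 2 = -4*b^2 - 12*b + 6*n^2 + n*(2*b - 7) - 5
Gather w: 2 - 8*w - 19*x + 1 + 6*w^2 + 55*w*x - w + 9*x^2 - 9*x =6*w^2 + w*(55*x - 9) + 9*x^2 - 28*x + 3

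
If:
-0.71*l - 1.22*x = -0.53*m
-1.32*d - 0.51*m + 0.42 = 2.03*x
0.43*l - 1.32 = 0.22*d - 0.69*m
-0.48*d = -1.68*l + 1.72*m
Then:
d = 0.21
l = 1.27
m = 1.19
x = -0.23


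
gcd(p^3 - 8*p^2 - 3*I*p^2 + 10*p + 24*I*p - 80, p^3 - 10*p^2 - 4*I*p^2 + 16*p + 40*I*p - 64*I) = p - 8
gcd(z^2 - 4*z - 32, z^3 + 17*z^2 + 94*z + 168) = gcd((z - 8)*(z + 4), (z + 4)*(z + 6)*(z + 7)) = z + 4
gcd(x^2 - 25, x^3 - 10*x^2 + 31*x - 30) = x - 5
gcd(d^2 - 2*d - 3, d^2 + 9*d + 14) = 1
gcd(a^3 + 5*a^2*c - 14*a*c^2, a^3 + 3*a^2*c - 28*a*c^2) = a^2 + 7*a*c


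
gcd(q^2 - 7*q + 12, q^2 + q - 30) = 1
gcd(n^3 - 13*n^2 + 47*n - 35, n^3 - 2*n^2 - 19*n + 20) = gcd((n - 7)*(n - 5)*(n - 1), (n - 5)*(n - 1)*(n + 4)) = n^2 - 6*n + 5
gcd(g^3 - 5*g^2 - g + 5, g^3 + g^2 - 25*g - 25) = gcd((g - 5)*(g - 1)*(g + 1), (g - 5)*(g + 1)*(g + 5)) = g^2 - 4*g - 5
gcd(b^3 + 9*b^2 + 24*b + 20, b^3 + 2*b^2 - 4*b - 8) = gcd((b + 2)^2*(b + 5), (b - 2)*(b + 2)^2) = b^2 + 4*b + 4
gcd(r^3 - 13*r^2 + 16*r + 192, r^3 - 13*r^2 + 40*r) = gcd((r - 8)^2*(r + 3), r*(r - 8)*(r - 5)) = r - 8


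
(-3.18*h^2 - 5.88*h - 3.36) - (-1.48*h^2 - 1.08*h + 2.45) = -1.7*h^2 - 4.8*h - 5.81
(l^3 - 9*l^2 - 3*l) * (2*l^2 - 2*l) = 2*l^5 - 20*l^4 + 12*l^3 + 6*l^2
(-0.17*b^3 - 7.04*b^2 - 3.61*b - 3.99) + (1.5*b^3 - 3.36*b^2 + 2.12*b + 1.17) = 1.33*b^3 - 10.4*b^2 - 1.49*b - 2.82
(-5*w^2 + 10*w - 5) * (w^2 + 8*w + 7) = -5*w^4 - 30*w^3 + 40*w^2 + 30*w - 35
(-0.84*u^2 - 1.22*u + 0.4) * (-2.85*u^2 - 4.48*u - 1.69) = 2.394*u^4 + 7.2402*u^3 + 5.7452*u^2 + 0.2698*u - 0.676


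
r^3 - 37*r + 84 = (r - 4)*(r - 3)*(r + 7)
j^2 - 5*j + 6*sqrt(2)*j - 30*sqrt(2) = (j - 5)*(j + 6*sqrt(2))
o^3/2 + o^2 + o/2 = o*(o/2 + 1/2)*(o + 1)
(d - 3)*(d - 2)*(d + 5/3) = d^3 - 10*d^2/3 - 7*d/3 + 10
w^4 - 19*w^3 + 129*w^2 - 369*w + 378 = (w - 7)*(w - 6)*(w - 3)^2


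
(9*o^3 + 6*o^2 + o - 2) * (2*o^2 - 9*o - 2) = 18*o^5 - 69*o^4 - 70*o^3 - 25*o^2 + 16*o + 4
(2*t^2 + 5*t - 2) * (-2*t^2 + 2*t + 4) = -4*t^4 - 6*t^3 + 22*t^2 + 16*t - 8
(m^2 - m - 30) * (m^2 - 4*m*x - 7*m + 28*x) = m^4 - 4*m^3*x - 8*m^3 + 32*m^2*x - 23*m^2 + 92*m*x + 210*m - 840*x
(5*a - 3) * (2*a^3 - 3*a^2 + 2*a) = 10*a^4 - 21*a^3 + 19*a^2 - 6*a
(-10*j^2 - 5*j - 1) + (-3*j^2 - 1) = -13*j^2 - 5*j - 2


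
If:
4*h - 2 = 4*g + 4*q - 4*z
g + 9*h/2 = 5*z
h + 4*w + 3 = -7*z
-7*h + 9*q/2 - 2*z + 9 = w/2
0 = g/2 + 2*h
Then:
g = 2280/1277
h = -570/1277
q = -7091/2554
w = -1431/2554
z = -57/1277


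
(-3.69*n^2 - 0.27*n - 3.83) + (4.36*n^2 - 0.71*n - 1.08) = 0.67*n^2 - 0.98*n - 4.91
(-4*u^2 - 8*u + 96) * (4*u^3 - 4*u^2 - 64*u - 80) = -16*u^5 - 16*u^4 + 672*u^3 + 448*u^2 - 5504*u - 7680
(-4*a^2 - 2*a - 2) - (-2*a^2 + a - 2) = -2*a^2 - 3*a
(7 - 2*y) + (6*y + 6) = 4*y + 13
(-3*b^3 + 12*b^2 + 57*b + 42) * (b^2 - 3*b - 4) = -3*b^5 + 21*b^4 + 33*b^3 - 177*b^2 - 354*b - 168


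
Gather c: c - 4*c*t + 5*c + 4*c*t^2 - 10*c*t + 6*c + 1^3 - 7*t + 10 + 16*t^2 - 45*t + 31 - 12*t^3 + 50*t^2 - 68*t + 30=c*(4*t^2 - 14*t + 12) - 12*t^3 + 66*t^2 - 120*t + 72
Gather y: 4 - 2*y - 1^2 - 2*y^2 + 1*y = -2*y^2 - y + 3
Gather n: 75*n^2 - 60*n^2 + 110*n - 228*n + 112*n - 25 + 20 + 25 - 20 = 15*n^2 - 6*n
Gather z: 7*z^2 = 7*z^2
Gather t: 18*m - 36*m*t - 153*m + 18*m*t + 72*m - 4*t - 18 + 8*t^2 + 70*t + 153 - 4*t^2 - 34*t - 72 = -63*m + 4*t^2 + t*(32 - 18*m) + 63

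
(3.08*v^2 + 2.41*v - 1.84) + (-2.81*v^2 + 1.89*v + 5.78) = 0.27*v^2 + 4.3*v + 3.94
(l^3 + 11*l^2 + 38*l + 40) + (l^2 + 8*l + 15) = l^3 + 12*l^2 + 46*l + 55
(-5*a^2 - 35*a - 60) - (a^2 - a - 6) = -6*a^2 - 34*a - 54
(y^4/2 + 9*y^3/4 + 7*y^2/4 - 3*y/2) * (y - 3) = y^5/2 + 3*y^4/4 - 5*y^3 - 27*y^2/4 + 9*y/2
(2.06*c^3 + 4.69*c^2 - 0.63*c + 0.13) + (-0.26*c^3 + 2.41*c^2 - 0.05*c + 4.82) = 1.8*c^3 + 7.1*c^2 - 0.68*c + 4.95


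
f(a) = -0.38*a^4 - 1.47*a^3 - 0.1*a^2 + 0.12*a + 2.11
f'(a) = -1.52*a^3 - 4.41*a^2 - 0.2*a + 0.12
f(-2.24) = 8.29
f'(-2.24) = -4.48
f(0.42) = 2.02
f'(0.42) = -0.85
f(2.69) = -46.80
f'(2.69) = -61.92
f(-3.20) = 9.03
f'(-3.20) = 5.41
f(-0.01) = 2.11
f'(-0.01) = 0.12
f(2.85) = -57.46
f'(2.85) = -71.46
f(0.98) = 0.40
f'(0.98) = -5.74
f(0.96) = 0.51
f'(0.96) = -5.48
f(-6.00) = -177.17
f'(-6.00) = 170.88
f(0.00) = 2.11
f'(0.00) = 0.12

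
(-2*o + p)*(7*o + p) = -14*o^2 + 5*o*p + p^2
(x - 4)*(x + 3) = x^2 - x - 12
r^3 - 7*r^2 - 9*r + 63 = (r - 7)*(r - 3)*(r + 3)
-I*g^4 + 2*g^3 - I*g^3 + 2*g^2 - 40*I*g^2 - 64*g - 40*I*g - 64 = (g - 4*I)*(g - 2*I)*(g + 8*I)*(-I*g - I)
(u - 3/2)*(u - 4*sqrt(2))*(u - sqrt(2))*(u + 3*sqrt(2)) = u^4 - 2*sqrt(2)*u^3 - 3*u^3/2 - 22*u^2 + 3*sqrt(2)*u^2 + 33*u + 24*sqrt(2)*u - 36*sqrt(2)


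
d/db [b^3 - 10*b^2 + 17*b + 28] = 3*b^2 - 20*b + 17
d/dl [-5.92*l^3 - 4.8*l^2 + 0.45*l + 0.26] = -17.76*l^2 - 9.6*l + 0.45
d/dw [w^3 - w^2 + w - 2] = 3*w^2 - 2*w + 1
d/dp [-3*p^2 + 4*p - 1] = 4 - 6*p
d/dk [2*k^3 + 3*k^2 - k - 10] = 6*k^2 + 6*k - 1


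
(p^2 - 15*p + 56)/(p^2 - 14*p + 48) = (p - 7)/(p - 6)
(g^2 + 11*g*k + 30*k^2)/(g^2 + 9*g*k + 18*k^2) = (g + 5*k)/(g + 3*k)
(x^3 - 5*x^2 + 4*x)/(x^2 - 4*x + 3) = x*(x - 4)/(x - 3)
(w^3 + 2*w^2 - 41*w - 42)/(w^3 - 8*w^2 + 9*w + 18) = (w + 7)/(w - 3)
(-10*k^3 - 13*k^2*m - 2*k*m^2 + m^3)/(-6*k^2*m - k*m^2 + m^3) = (5*k^2 + 4*k*m - m^2)/(m*(3*k - m))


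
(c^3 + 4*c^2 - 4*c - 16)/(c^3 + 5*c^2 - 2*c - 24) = (c + 2)/(c + 3)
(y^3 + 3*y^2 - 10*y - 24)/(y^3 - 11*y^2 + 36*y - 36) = (y^2 + 6*y + 8)/(y^2 - 8*y + 12)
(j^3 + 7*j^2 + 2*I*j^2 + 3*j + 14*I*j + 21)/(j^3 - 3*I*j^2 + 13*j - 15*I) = (j + 7)/(j - 5*I)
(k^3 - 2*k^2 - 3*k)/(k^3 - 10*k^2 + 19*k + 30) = k*(k - 3)/(k^2 - 11*k + 30)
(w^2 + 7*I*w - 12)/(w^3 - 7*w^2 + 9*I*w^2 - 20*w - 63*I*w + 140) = (w + 3*I)/(w^2 + w*(-7 + 5*I) - 35*I)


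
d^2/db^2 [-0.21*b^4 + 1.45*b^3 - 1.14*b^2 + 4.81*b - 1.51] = -2.52*b^2 + 8.7*b - 2.28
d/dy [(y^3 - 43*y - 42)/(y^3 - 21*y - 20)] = 22*(2*y - 1)/(y^4 - 2*y^3 - 39*y^2 + 40*y + 400)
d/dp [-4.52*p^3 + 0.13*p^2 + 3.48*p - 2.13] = -13.56*p^2 + 0.26*p + 3.48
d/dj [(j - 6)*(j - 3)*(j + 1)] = 3*j^2 - 16*j + 9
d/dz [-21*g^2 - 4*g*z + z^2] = -4*g + 2*z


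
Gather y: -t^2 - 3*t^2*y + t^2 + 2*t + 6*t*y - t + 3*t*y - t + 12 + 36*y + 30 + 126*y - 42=y*(-3*t^2 + 9*t + 162)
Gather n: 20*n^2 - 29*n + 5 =20*n^2 - 29*n + 5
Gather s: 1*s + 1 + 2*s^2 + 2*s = 2*s^2 + 3*s + 1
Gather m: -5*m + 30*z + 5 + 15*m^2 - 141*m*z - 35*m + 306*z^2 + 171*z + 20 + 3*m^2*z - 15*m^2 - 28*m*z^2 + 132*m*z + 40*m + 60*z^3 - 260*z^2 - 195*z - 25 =3*m^2*z + m*(-28*z^2 - 9*z) + 60*z^3 + 46*z^2 + 6*z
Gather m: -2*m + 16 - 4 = 12 - 2*m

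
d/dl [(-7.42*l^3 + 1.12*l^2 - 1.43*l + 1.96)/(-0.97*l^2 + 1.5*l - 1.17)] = (7.1974*l^4 - 22.26*l^3 + 26.3371*l^2 + 1.1816*l - 1.2669)/(0.9409*l^4 - 2.91*l^3 + 4.5198*l^2 - 3.51*l + 1.3689)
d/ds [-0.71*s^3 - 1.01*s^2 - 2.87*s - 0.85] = -2.13*s^2 - 2.02*s - 2.87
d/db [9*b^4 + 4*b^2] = 36*b^3 + 8*b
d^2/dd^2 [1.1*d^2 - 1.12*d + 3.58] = 2.20000000000000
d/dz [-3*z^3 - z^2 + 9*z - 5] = -9*z^2 - 2*z + 9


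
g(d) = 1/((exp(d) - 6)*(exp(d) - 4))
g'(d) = -exp(d)/((exp(d) - 6)*(exp(d) - 4)^2) - exp(d)/((exp(d) - 6)^2*(exp(d) - 4))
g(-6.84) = 0.04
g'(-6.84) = 0.00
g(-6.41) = 0.04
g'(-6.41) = 0.00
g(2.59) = 0.01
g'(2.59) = -0.05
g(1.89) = 0.62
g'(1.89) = -8.15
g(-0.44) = 0.06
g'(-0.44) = 0.02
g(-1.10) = 0.05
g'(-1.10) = 0.01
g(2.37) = 0.03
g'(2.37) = -0.12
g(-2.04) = 0.04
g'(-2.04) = 0.00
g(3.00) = 0.00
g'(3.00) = -0.01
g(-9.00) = 0.04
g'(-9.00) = 0.00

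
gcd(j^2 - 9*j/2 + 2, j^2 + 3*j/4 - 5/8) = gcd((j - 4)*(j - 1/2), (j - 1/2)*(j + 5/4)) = j - 1/2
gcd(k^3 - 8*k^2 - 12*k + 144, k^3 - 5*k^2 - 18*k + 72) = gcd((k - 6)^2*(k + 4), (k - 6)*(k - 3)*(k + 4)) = k^2 - 2*k - 24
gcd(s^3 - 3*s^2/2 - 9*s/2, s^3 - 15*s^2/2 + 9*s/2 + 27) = s^2 - 3*s/2 - 9/2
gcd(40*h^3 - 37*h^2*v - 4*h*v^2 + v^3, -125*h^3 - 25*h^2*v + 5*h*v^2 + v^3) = 5*h + v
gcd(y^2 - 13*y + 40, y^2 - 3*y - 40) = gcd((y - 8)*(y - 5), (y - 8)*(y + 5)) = y - 8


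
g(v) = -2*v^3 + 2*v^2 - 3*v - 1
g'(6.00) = -195.00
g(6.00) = -379.00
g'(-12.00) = -915.00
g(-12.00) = 3779.00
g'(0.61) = -2.79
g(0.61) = -2.54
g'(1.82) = -15.59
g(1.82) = -11.89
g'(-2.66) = -56.09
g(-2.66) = 58.77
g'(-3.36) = -84.18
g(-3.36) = 107.53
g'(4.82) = -123.11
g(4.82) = -192.96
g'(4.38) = -100.59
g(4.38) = -143.83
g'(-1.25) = -17.38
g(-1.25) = 9.78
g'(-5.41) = -200.25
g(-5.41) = 390.45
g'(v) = -6*v^2 + 4*v - 3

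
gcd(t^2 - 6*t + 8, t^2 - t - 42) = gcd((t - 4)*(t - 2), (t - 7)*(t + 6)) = 1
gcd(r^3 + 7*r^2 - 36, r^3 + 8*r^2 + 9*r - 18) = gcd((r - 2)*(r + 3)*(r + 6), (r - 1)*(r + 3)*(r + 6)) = r^2 + 9*r + 18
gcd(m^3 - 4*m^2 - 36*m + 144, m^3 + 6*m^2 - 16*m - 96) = m^2 + 2*m - 24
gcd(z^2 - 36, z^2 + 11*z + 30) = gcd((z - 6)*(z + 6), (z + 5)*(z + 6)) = z + 6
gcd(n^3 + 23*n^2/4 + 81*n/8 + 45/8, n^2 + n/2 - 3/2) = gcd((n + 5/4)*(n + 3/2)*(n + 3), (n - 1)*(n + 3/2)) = n + 3/2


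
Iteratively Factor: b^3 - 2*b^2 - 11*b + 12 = (b - 1)*(b^2 - b - 12) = (b - 4)*(b - 1)*(b + 3)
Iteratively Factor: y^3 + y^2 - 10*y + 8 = (y - 2)*(y^2 + 3*y - 4) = (y - 2)*(y + 4)*(y - 1)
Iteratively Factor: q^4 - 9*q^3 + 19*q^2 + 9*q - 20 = (q - 1)*(q^3 - 8*q^2 + 11*q + 20) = (q - 1)*(q + 1)*(q^2 - 9*q + 20) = (q - 5)*(q - 1)*(q + 1)*(q - 4)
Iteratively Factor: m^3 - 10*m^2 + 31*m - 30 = (m - 5)*(m^2 - 5*m + 6) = (m - 5)*(m - 3)*(m - 2)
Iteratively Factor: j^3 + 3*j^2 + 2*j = (j)*(j^2 + 3*j + 2) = j*(j + 1)*(j + 2)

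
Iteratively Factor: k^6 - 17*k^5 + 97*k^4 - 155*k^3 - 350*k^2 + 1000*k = (k - 5)*(k^5 - 12*k^4 + 37*k^3 + 30*k^2 - 200*k) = (k - 5)^2*(k^4 - 7*k^3 + 2*k^2 + 40*k) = (k - 5)^2*(k - 4)*(k^3 - 3*k^2 - 10*k) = (k - 5)^2*(k - 4)*(k + 2)*(k^2 - 5*k) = k*(k - 5)^2*(k - 4)*(k + 2)*(k - 5)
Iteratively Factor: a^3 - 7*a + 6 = (a - 2)*(a^2 + 2*a - 3) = (a - 2)*(a - 1)*(a + 3)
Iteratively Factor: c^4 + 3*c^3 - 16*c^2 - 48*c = (c + 4)*(c^3 - c^2 - 12*c) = c*(c + 4)*(c^2 - c - 12) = c*(c - 4)*(c + 4)*(c + 3)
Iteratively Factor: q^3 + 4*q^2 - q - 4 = (q - 1)*(q^2 + 5*q + 4) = (q - 1)*(q + 4)*(q + 1)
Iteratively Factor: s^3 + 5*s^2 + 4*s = (s)*(s^2 + 5*s + 4) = s*(s + 4)*(s + 1)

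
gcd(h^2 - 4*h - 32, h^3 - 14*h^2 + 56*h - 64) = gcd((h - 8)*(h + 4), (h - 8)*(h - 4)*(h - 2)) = h - 8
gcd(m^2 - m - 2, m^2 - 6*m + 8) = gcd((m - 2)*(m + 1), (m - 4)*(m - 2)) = m - 2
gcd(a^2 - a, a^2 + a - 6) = 1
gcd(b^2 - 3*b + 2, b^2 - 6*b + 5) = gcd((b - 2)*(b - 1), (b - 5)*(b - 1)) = b - 1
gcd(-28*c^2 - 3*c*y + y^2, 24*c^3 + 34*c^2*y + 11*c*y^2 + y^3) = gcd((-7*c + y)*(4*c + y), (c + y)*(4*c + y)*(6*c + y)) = 4*c + y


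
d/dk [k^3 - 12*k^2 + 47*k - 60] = 3*k^2 - 24*k + 47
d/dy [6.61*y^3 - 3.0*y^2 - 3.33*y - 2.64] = 19.83*y^2 - 6.0*y - 3.33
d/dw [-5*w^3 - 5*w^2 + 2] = 5*w*(-3*w - 2)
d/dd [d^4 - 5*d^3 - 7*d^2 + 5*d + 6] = 4*d^3 - 15*d^2 - 14*d + 5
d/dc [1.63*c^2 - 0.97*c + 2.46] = 3.26*c - 0.97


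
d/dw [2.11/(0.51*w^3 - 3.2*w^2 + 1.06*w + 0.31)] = (-3.2283*w^2 + 13.504*w - 2.2366)/(0.51*w^3 - 3.2*w^2 + 1.06*w + 0.31)^2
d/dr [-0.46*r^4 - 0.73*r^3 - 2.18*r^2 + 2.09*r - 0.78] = -1.84*r^3 - 2.19*r^2 - 4.36*r + 2.09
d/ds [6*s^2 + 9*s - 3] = 12*s + 9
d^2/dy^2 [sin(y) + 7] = -sin(y)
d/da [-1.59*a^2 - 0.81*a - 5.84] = -3.18*a - 0.81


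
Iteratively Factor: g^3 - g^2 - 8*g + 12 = (g - 2)*(g^2 + g - 6) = (g - 2)^2*(g + 3)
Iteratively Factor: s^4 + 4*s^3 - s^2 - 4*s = (s + 4)*(s^3 - s) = (s + 1)*(s + 4)*(s^2 - s) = (s - 1)*(s + 1)*(s + 4)*(s)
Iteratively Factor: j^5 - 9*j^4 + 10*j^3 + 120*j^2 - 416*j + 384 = (j - 4)*(j^4 - 5*j^3 - 10*j^2 + 80*j - 96) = (j - 4)^2*(j^3 - j^2 - 14*j + 24) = (j - 4)^2*(j - 2)*(j^2 + j - 12) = (j - 4)^2*(j - 3)*(j - 2)*(j + 4)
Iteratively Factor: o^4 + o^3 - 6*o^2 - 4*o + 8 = (o - 2)*(o^3 + 3*o^2 - 4) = (o - 2)*(o + 2)*(o^2 + o - 2) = (o - 2)*(o - 1)*(o + 2)*(o + 2)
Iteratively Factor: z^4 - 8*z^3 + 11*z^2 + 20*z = (z + 1)*(z^3 - 9*z^2 + 20*z) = z*(z + 1)*(z^2 - 9*z + 20) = z*(z - 4)*(z + 1)*(z - 5)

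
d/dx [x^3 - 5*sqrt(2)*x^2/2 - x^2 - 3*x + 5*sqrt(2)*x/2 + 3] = 3*x^2 - 5*sqrt(2)*x - 2*x - 3 + 5*sqrt(2)/2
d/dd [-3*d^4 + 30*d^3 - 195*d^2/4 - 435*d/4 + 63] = -12*d^3 + 90*d^2 - 195*d/2 - 435/4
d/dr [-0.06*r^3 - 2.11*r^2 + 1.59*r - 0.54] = -0.18*r^2 - 4.22*r + 1.59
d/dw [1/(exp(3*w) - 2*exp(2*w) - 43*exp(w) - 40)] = (-3*exp(2*w) + 4*exp(w) + 43)*exp(w)/(-exp(3*w) + 2*exp(2*w) + 43*exp(w) + 40)^2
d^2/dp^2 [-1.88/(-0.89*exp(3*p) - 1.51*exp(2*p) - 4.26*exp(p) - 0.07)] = (1.88*(2.67*exp(2*p) + 3.02*exp(p) + 4.26)*(5.34*exp(2*p) + 6.04*exp(p) + 8.52)*exp(p) - (15.0588*exp(2*p) + 11.3552*exp(p) + 8.0088)*(0.89*exp(3*p) + 1.51*exp(2*p) + 4.26*exp(p) + 0.07))*exp(p)/(0.89*exp(3*p) + 1.51*exp(2*p) + 4.26*exp(p) + 0.07)^3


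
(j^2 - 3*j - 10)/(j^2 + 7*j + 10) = (j - 5)/(j + 5)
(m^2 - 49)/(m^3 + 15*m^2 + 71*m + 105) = (m - 7)/(m^2 + 8*m + 15)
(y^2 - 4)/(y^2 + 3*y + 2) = (y - 2)/(y + 1)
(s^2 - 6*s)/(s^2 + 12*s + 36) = s*(s - 6)/(s^2 + 12*s + 36)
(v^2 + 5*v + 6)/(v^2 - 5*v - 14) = (v + 3)/(v - 7)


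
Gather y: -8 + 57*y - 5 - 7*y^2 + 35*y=-7*y^2 + 92*y - 13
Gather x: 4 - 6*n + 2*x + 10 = -6*n + 2*x + 14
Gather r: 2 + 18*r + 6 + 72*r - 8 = 90*r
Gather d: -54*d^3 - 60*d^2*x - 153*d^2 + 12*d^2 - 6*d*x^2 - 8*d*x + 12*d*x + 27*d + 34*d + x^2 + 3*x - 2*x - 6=-54*d^3 + d^2*(-60*x - 141) + d*(-6*x^2 + 4*x + 61) + x^2 + x - 6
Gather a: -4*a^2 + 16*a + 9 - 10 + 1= -4*a^2 + 16*a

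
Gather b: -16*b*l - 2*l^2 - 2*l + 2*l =-16*b*l - 2*l^2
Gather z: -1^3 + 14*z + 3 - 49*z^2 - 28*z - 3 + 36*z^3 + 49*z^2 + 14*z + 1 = 36*z^3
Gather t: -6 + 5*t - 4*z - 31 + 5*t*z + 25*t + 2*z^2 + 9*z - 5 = t*(5*z + 30) + 2*z^2 + 5*z - 42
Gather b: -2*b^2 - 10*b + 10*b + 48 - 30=18 - 2*b^2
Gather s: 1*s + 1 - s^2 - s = 1 - s^2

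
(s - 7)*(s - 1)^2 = s^3 - 9*s^2 + 15*s - 7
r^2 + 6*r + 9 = (r + 3)^2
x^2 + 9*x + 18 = (x + 3)*(x + 6)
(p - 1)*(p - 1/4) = p^2 - 5*p/4 + 1/4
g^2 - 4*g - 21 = (g - 7)*(g + 3)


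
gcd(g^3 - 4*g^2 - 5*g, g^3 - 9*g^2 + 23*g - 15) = g - 5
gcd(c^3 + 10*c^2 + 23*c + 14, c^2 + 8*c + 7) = c^2 + 8*c + 7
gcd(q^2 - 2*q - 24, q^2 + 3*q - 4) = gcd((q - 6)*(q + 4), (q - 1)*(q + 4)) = q + 4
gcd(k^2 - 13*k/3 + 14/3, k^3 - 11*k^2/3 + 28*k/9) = k - 7/3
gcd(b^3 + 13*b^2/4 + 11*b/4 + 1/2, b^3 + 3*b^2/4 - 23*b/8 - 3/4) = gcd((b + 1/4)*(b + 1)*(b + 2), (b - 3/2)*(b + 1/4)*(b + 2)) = b^2 + 9*b/4 + 1/2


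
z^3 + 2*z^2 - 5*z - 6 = (z - 2)*(z + 1)*(z + 3)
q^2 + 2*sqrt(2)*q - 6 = (q - sqrt(2))*(q + 3*sqrt(2))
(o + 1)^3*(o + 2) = o^4 + 5*o^3 + 9*o^2 + 7*o + 2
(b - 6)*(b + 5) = b^2 - b - 30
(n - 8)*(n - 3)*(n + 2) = n^3 - 9*n^2 + 2*n + 48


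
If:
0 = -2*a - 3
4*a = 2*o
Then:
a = -3/2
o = -3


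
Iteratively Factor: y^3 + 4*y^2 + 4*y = (y)*(y^2 + 4*y + 4) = y*(y + 2)*(y + 2)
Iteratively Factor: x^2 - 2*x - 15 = (x - 5)*(x + 3)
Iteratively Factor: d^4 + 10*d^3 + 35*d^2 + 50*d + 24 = (d + 1)*(d^3 + 9*d^2 + 26*d + 24) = (d + 1)*(d + 4)*(d^2 + 5*d + 6) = (d + 1)*(d + 2)*(d + 4)*(d + 3)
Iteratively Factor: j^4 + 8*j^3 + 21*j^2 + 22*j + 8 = (j + 4)*(j^3 + 4*j^2 + 5*j + 2) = (j + 2)*(j + 4)*(j^2 + 2*j + 1) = (j + 1)*(j + 2)*(j + 4)*(j + 1)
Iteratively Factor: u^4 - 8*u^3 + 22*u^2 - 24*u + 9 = (u - 1)*(u^3 - 7*u^2 + 15*u - 9) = (u - 3)*(u - 1)*(u^2 - 4*u + 3) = (u - 3)*(u - 1)^2*(u - 3)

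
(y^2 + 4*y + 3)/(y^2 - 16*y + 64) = (y^2 + 4*y + 3)/(y^2 - 16*y + 64)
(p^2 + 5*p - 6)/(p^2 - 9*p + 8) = (p + 6)/(p - 8)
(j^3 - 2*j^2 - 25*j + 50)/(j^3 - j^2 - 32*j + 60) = (j + 5)/(j + 6)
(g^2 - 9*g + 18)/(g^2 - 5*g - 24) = (-g^2 + 9*g - 18)/(-g^2 + 5*g + 24)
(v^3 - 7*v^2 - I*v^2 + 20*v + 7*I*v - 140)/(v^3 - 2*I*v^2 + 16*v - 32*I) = (v^2 - v*(7 + 5*I) + 35*I)/(v^2 - 6*I*v - 8)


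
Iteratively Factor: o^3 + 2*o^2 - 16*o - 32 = (o + 4)*(o^2 - 2*o - 8) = (o - 4)*(o + 4)*(o + 2)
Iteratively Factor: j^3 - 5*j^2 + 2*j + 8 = (j + 1)*(j^2 - 6*j + 8) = (j - 4)*(j + 1)*(j - 2)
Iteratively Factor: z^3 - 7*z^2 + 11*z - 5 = (z - 1)*(z^2 - 6*z + 5) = (z - 5)*(z - 1)*(z - 1)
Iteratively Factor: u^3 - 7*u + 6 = (u - 2)*(u^2 + 2*u - 3) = (u - 2)*(u + 3)*(u - 1)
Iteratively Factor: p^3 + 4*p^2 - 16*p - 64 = (p - 4)*(p^2 + 8*p + 16) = (p - 4)*(p + 4)*(p + 4)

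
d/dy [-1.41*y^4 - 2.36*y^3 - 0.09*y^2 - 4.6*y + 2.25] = -5.64*y^3 - 7.08*y^2 - 0.18*y - 4.6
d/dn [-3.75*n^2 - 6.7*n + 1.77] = -7.5*n - 6.7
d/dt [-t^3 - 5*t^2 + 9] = t*(-3*t - 10)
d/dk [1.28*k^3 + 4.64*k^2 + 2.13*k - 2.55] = 3.84*k^2 + 9.28*k + 2.13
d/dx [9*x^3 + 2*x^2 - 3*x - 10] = 27*x^2 + 4*x - 3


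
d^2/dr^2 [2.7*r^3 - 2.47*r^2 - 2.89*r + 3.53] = 16.2*r - 4.94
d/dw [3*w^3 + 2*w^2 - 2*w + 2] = 9*w^2 + 4*w - 2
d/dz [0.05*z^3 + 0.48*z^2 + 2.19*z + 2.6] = 0.15*z^2 + 0.96*z + 2.19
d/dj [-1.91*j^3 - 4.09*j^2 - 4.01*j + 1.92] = -5.73*j^2 - 8.18*j - 4.01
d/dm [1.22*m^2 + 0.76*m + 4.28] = 2.44*m + 0.76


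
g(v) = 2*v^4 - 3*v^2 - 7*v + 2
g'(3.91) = 447.75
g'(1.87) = 34.09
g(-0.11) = 2.73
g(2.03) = 9.39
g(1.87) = 2.88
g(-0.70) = 5.91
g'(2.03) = 47.74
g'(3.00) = 191.00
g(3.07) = 129.89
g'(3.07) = 206.06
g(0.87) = -5.21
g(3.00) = 116.00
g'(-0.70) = -5.54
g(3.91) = 396.22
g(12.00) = 40958.00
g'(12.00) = 13745.00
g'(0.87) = -6.95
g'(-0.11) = -6.35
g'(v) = 8*v^3 - 6*v - 7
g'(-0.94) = -8.00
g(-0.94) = 7.49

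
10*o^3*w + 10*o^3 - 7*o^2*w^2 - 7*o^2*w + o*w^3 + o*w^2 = (-5*o + w)*(-2*o + w)*(o*w + o)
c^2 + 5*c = c*(c + 5)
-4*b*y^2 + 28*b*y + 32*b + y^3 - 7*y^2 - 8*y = (-4*b + y)*(y - 8)*(y + 1)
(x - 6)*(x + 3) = x^2 - 3*x - 18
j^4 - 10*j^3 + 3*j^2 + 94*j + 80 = (j - 8)*(j - 5)*(j + 1)*(j + 2)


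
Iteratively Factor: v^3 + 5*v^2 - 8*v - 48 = (v + 4)*(v^2 + v - 12) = (v - 3)*(v + 4)*(v + 4)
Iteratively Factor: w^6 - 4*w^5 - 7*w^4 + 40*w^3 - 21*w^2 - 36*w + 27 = (w - 3)*(w^5 - w^4 - 10*w^3 + 10*w^2 + 9*w - 9) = (w - 3)*(w - 1)*(w^4 - 10*w^2 + 9) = (w - 3)^2*(w - 1)*(w^3 + 3*w^2 - w - 3) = (w - 3)^2*(w - 1)*(w + 1)*(w^2 + 2*w - 3) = (w - 3)^2*(w - 1)*(w + 1)*(w + 3)*(w - 1)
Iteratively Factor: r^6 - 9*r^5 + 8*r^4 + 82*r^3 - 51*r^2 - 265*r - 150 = (r + 1)*(r^5 - 10*r^4 + 18*r^3 + 64*r^2 - 115*r - 150) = (r - 3)*(r + 1)*(r^4 - 7*r^3 - 3*r^2 + 55*r + 50) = (r - 5)*(r - 3)*(r + 1)*(r^3 - 2*r^2 - 13*r - 10) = (r - 5)*(r - 3)*(r + 1)^2*(r^2 - 3*r - 10) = (r - 5)*(r - 3)*(r + 1)^2*(r + 2)*(r - 5)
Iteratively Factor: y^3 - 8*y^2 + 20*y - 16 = (y - 4)*(y^2 - 4*y + 4) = (y - 4)*(y - 2)*(y - 2)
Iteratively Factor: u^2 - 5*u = (u)*(u - 5)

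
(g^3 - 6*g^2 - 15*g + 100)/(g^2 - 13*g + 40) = (g^2 - g - 20)/(g - 8)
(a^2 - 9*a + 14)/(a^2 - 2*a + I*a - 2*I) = (a - 7)/(a + I)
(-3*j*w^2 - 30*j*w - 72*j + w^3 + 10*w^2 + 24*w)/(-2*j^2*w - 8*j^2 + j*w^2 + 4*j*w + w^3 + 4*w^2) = (-3*j*w - 18*j + w^2 + 6*w)/(-2*j^2 + j*w + w^2)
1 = 1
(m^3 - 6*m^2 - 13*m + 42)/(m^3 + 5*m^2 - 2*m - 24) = (m - 7)/(m + 4)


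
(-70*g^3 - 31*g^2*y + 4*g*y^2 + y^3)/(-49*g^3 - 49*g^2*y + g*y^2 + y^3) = (-10*g^2 - 3*g*y + y^2)/(-7*g^2 - 6*g*y + y^2)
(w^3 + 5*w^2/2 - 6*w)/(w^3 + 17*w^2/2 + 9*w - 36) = w/(w + 6)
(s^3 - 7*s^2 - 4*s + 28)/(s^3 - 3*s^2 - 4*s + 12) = (s - 7)/(s - 3)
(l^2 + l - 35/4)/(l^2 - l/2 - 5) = (l + 7/2)/(l + 2)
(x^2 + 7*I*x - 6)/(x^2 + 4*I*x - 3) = (x + 6*I)/(x + 3*I)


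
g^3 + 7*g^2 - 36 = (g - 2)*(g + 3)*(g + 6)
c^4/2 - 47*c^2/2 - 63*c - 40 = (c/2 + 1/2)*(c - 8)*(c + 2)*(c + 5)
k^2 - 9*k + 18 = (k - 6)*(k - 3)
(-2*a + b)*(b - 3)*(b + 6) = -2*a*b^2 - 6*a*b + 36*a + b^3 + 3*b^2 - 18*b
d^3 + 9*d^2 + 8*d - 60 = (d - 2)*(d + 5)*(d + 6)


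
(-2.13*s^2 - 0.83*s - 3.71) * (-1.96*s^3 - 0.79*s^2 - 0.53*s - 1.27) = 4.1748*s^5 + 3.3095*s^4 + 9.0562*s^3 + 6.0759*s^2 + 3.0204*s + 4.7117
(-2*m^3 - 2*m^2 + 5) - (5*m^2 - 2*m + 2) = -2*m^3 - 7*m^2 + 2*m + 3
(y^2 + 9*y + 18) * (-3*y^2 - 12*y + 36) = -3*y^4 - 39*y^3 - 126*y^2 + 108*y + 648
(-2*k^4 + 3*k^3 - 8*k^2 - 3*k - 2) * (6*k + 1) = -12*k^5 + 16*k^4 - 45*k^3 - 26*k^2 - 15*k - 2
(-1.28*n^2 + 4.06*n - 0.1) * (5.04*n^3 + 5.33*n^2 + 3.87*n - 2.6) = -6.4512*n^5 + 13.64*n^4 + 16.1822*n^3 + 18.5072*n^2 - 10.943*n + 0.26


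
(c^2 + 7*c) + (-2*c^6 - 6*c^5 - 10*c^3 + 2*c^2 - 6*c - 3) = -2*c^6 - 6*c^5 - 10*c^3 + 3*c^2 + c - 3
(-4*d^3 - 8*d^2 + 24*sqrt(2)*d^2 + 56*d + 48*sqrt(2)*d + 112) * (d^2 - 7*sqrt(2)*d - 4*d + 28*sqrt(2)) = -4*d^5 + 8*d^4 + 52*sqrt(2)*d^4 - 248*d^3 - 104*sqrt(2)*d^3 - 808*sqrt(2)*d^2 + 560*d^2 + 784*sqrt(2)*d + 2240*d + 3136*sqrt(2)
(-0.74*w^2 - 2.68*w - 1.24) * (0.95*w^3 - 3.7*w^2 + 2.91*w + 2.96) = -0.703*w^5 + 0.192*w^4 + 6.5846*w^3 - 5.4012*w^2 - 11.5412*w - 3.6704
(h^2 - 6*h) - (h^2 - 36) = 36 - 6*h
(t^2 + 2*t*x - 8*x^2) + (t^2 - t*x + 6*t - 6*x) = 2*t^2 + t*x + 6*t - 8*x^2 - 6*x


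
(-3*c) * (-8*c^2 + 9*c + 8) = 24*c^3 - 27*c^2 - 24*c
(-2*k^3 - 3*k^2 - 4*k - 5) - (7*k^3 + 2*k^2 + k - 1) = -9*k^3 - 5*k^2 - 5*k - 4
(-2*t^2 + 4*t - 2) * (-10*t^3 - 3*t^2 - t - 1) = 20*t^5 - 34*t^4 + 10*t^3 + 4*t^2 - 2*t + 2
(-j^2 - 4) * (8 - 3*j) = 3*j^3 - 8*j^2 + 12*j - 32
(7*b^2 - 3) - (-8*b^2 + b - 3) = 15*b^2 - b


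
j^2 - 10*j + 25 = (j - 5)^2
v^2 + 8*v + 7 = (v + 1)*(v + 7)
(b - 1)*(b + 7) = b^2 + 6*b - 7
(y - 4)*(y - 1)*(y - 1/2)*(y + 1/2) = y^4 - 5*y^3 + 15*y^2/4 + 5*y/4 - 1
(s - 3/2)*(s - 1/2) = s^2 - 2*s + 3/4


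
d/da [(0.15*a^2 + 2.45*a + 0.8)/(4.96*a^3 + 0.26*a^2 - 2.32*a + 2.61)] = (-0.744*a^4 - 24.304*a^3 - 12.889*a^2 + 0.367*a + 8.2505)/(24.6016*a^6 + 2.5792*a^5 - 22.9468*a^4 + 24.6848*a^3 + 6.7396*a^2 - 12.1104*a + 6.8121)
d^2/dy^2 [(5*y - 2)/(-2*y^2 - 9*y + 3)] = 2*(-(4*y + 9)^2*(5*y - 2) + (30*y + 41)*(2*y^2 + 9*y - 3))/(2*y^2 + 9*y - 3)^3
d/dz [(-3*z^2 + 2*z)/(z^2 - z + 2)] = (z^2 - 12*z + 4)/(z^4 - 2*z^3 + 5*z^2 - 4*z + 4)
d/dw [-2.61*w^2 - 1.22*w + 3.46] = -5.22*w - 1.22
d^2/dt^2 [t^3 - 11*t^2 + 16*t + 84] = 6*t - 22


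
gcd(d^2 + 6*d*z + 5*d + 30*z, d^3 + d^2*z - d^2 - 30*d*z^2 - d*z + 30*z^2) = d + 6*z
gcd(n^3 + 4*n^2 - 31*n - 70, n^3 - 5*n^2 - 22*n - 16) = n + 2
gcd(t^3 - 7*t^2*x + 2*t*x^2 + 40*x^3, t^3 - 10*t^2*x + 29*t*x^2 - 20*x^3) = t^2 - 9*t*x + 20*x^2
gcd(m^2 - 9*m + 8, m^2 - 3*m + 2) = m - 1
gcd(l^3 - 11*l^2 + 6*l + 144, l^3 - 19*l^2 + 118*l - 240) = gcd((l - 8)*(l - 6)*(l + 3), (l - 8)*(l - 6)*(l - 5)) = l^2 - 14*l + 48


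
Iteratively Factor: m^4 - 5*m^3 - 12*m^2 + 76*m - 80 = (m + 4)*(m^3 - 9*m^2 + 24*m - 20) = (m - 2)*(m + 4)*(m^2 - 7*m + 10) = (m - 5)*(m - 2)*(m + 4)*(m - 2)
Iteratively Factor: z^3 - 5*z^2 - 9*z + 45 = (z + 3)*(z^2 - 8*z + 15) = (z - 3)*(z + 3)*(z - 5)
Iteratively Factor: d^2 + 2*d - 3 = (d + 3)*(d - 1)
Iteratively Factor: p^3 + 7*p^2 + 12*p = (p + 4)*(p^2 + 3*p) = p*(p + 4)*(p + 3)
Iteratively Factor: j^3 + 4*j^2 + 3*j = (j)*(j^2 + 4*j + 3) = j*(j + 3)*(j + 1)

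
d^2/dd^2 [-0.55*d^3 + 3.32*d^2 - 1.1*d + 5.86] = 6.64 - 3.3*d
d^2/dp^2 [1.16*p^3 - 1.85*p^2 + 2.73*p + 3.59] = 6.96*p - 3.7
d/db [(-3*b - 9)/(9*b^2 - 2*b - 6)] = 27*b*(b + 6)/(81*b^4 - 36*b^3 - 104*b^2 + 24*b + 36)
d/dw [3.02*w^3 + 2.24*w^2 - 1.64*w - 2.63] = 9.06*w^2 + 4.48*w - 1.64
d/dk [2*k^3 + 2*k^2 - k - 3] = 6*k^2 + 4*k - 1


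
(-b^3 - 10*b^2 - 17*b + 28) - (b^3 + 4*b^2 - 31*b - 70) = -2*b^3 - 14*b^2 + 14*b + 98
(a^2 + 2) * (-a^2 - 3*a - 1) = -a^4 - 3*a^3 - 3*a^2 - 6*a - 2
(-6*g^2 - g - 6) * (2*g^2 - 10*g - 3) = -12*g^4 + 58*g^3 + 16*g^2 + 63*g + 18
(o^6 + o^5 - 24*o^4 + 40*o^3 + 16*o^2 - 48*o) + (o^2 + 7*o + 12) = o^6 + o^5 - 24*o^4 + 40*o^3 + 17*o^2 - 41*o + 12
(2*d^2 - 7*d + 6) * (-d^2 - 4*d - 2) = -2*d^4 - d^3 + 18*d^2 - 10*d - 12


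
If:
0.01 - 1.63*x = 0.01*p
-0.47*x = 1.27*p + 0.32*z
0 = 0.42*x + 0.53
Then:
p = 206.69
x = -1.26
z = -818.45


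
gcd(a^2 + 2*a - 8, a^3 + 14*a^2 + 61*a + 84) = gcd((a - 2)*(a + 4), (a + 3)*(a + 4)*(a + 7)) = a + 4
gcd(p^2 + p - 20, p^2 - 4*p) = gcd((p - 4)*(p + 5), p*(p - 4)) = p - 4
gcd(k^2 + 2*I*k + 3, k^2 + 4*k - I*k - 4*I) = k - I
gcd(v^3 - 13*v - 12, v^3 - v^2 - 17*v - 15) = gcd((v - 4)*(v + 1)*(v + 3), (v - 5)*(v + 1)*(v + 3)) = v^2 + 4*v + 3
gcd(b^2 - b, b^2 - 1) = b - 1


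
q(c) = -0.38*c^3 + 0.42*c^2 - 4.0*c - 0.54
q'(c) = -1.14*c^2 + 0.84*c - 4.0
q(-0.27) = 0.58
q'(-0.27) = -4.31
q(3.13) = -20.60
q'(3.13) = -12.54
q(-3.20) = 29.01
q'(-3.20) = -18.36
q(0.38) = -2.02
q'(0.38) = -3.85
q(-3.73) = 39.94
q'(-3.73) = -22.99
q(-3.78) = 41.10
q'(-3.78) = -23.46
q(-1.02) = 4.38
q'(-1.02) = -6.04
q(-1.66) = 9.00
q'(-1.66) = -8.54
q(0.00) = -0.54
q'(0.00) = -4.00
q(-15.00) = 1436.46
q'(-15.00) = -273.10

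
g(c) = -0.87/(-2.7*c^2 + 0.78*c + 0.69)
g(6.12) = 0.01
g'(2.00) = -0.12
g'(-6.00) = 0.00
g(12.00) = 0.00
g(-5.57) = 0.01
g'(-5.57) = 0.00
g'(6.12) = -0.00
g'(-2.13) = 0.06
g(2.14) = 0.09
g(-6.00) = 0.01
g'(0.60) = -61.86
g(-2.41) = 0.05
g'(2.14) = -0.09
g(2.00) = 0.10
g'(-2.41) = 0.04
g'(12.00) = -0.00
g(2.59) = 0.06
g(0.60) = -4.68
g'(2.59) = -0.05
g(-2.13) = 0.07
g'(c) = -0.87*(5.4*c - 0.78)/(-2.7*c^2 + 0.78*c + 0.69)^2 = (0.6786 - 4.698*c)/(-2.7*c^2 + 0.78*c + 0.69)^2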